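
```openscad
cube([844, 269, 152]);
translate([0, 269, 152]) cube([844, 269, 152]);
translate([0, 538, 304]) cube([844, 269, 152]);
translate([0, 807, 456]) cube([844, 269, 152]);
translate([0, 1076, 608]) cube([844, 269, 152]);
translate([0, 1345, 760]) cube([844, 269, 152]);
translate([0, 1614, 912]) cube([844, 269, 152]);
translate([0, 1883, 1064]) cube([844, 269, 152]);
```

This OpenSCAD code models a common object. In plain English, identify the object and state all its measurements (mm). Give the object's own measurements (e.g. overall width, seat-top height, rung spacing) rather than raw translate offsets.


A straight staircase of 8 solid steps. Each step is 844 mm wide (x), 269 mm deep (y, the going) and 152 mm tall (the rise). The first step rests on the floor; each subsequent step sits one going further in +y and one rise higher in +z, directly behind and above the previous step with no overlap.


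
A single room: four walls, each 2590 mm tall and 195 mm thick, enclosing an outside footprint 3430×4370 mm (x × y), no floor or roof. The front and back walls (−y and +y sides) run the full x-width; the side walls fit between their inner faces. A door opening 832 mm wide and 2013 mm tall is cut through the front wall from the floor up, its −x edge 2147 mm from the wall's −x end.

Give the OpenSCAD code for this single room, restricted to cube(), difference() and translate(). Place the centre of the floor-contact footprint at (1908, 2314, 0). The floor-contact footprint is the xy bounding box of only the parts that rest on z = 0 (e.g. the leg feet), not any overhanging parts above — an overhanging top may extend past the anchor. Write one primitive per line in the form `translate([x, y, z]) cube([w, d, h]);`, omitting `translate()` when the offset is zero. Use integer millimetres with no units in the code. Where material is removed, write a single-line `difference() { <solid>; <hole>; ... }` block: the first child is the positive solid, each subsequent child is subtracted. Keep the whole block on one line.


difference() { translate([193, 129, 0]) cube([3430, 195, 2590]); translate([2340, 129, 0]) cube([832, 195, 2013]); }
translate([193, 4304, 0]) cube([3430, 195, 2590]);
translate([193, 324, 0]) cube([195, 3980, 2590]);
translate([3428, 324, 0]) cube([195, 3980, 2590]);


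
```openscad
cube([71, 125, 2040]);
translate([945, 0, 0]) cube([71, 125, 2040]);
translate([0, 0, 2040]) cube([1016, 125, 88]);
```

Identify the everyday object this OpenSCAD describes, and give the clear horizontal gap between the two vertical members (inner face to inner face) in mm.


A door frame. The clear opening width is 874 mm.

Two 2040 mm tall posts with a header on top — a door frame. The left jamb is 71 mm wide at x = 0; the right jamb starts at x = 945. The clear opening is 945 − 71 = 874 mm.


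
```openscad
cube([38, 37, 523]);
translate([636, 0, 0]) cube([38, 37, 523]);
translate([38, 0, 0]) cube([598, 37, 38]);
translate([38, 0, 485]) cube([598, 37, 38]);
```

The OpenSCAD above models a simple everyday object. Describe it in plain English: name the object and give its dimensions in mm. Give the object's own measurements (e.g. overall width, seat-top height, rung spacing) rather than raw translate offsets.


A rectangular picture frame lying in the x–z plane (depth along y). The opening is 598 mm wide (x) by 447 mm tall (z), surrounded by a border 38 mm wide on all four sides. The frame is 37 mm deep and is made of two full-height vertical stiles with two horizontal rails fitted between them.


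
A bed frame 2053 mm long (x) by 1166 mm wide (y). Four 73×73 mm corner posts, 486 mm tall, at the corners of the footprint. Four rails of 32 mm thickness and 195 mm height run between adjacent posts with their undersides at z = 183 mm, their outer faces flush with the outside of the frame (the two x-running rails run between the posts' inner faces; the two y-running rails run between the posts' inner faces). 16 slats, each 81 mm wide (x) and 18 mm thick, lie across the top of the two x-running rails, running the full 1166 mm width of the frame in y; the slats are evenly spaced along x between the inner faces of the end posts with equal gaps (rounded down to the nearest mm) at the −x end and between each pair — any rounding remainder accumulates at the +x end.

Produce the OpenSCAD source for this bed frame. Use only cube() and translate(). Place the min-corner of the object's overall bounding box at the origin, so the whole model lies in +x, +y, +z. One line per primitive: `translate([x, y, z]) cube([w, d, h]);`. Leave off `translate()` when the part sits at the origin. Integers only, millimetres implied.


cube([73, 73, 486]);
translate([0, 1093, 0]) cube([73, 73, 486]);
translate([1980, 0, 0]) cube([73, 73, 486]);
translate([1980, 1093, 0]) cube([73, 73, 486]);
translate([73, 0, 183]) cube([1907, 32, 195]);
translate([73, 1134, 183]) cube([1907, 32, 195]);
translate([0, 73, 183]) cube([32, 1020, 195]);
translate([2021, 73, 183]) cube([32, 1020, 195]);
translate([108, 0, 378]) cube([81, 1166, 18]);
translate([224, 0, 378]) cube([81, 1166, 18]);
translate([340, 0, 378]) cube([81, 1166, 18]);
translate([456, 0, 378]) cube([81, 1166, 18]);
translate([572, 0, 378]) cube([81, 1166, 18]);
translate([688, 0, 378]) cube([81, 1166, 18]);
translate([804, 0, 378]) cube([81, 1166, 18]);
translate([920, 0, 378]) cube([81, 1166, 18]);
translate([1036, 0, 378]) cube([81, 1166, 18]);
translate([1152, 0, 378]) cube([81, 1166, 18]);
translate([1268, 0, 378]) cube([81, 1166, 18]);
translate([1384, 0, 378]) cube([81, 1166, 18]);
translate([1500, 0, 378]) cube([81, 1166, 18]);
translate([1616, 0, 378]) cube([81, 1166, 18]);
translate([1732, 0, 378]) cube([81, 1166, 18]);
translate([1848, 0, 378]) cube([81, 1166, 18]);


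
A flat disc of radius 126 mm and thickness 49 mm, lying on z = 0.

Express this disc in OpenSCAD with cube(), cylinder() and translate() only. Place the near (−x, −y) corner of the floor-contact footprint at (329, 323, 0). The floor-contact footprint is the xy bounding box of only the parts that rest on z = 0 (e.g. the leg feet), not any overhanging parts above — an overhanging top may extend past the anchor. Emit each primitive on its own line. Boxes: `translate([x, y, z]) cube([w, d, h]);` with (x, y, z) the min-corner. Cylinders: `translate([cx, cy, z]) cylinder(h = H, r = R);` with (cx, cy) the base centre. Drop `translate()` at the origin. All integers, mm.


translate([455, 449, 0]) cylinder(h = 49, r = 126);


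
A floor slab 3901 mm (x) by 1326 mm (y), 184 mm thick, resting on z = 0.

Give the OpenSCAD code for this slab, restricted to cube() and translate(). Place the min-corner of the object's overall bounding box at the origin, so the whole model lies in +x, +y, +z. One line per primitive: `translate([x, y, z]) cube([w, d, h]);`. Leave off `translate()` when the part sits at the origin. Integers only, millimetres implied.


cube([3901, 1326, 184]);


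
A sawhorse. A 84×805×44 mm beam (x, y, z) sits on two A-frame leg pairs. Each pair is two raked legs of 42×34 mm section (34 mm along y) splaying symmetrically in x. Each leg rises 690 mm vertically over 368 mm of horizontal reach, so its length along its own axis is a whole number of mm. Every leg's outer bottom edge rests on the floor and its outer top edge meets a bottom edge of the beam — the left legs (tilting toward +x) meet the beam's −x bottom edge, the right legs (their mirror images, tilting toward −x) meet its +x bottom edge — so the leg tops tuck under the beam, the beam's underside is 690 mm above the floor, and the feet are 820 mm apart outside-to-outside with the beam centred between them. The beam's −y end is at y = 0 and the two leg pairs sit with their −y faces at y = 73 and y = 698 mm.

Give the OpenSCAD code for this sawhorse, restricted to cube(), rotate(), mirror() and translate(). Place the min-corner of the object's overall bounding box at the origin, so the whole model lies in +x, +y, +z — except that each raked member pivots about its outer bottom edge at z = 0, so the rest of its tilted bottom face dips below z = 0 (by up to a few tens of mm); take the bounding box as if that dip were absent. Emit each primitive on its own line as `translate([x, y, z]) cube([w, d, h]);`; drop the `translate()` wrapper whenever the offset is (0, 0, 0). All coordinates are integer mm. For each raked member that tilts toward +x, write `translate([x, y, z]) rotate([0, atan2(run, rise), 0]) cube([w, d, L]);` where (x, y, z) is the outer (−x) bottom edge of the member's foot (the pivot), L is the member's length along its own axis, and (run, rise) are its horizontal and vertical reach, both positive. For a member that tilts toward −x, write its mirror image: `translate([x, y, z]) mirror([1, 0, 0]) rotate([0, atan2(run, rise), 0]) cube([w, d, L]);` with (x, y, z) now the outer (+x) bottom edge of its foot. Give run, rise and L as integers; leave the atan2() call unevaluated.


// leg length = √(368² + 690²) = 782
// right-leg outer foot x = 2·368 + 84 = 820
// beam min-corner = (368, 0, 690)
translate([368, 0, 690]) cube([84, 805, 44]);
translate([0, 73, 0]) rotate([0, atan2(368, 690), 0]) cube([42, 34, 782]);
translate([820, 73, 0]) mirror([1, 0, 0]) rotate([0, atan2(368, 690), 0]) cube([42, 34, 782]);
translate([0, 698, 0]) rotate([0, atan2(368, 690), 0]) cube([42, 34, 782]);
translate([820, 698, 0]) mirror([1, 0, 0]) rotate([0, atan2(368, 690), 0]) cube([42, 34, 782]);


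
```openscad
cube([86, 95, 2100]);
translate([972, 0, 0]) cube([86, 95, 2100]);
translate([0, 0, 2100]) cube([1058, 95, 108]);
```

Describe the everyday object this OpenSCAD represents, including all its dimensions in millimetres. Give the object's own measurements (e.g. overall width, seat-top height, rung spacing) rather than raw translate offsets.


A door frame. The clear opening is 886 mm wide and 2100 mm high. Two 86 mm wide jambs, 95 mm deep, stand either side of the opening from the floor to the top of the opening. A 108 mm thick head sits across the top of both jambs, spanning the full outside width of the frame.


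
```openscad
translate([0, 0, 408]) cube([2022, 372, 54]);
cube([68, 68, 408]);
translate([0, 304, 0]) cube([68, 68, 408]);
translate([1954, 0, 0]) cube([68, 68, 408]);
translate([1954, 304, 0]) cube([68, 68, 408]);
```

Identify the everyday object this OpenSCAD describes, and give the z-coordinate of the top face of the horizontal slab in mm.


A bench. The seat-top height is 462 mm.

A long slab on four corner posts — a bench. The slab sits at z = 408 with thickness 54, so the top is 408 + 54 = 462 mm.


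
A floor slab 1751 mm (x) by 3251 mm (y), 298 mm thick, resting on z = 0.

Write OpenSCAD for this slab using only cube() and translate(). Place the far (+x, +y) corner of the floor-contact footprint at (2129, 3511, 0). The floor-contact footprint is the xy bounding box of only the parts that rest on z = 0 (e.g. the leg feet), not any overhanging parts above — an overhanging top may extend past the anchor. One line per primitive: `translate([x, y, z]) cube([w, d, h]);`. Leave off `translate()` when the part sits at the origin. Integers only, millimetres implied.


translate([378, 260, 0]) cube([1751, 3251, 298]);


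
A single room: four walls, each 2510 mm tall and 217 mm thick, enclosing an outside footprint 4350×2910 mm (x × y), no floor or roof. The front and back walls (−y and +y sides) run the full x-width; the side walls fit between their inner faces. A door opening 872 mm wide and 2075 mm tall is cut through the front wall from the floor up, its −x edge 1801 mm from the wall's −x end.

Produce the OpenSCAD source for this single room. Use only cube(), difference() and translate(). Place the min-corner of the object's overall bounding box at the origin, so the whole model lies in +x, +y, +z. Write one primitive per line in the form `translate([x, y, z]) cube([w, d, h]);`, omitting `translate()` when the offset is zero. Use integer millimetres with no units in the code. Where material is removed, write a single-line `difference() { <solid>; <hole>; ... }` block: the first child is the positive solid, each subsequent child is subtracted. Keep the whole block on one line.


difference() { cube([4350, 217, 2510]); translate([1801, 0, 0]) cube([872, 217, 2075]); }
translate([0, 2693, 0]) cube([4350, 217, 2510]);
translate([0, 217, 0]) cube([217, 2476, 2510]);
translate([4133, 217, 0]) cube([217, 2476, 2510]);


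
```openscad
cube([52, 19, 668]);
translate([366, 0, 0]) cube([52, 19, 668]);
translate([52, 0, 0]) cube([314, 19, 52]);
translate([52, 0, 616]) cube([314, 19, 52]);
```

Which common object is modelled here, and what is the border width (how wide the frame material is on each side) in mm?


A picture frame. The border width is 52 mm.

Four thin pieces enclosing a rectangular opening — a picture frame. The two full-height stiles are 668 mm tall; the top rail sits at z = 616 and is 52 mm tall, so the border above the opening is 668 − 616 = 52 mm, matching the stile x-width.


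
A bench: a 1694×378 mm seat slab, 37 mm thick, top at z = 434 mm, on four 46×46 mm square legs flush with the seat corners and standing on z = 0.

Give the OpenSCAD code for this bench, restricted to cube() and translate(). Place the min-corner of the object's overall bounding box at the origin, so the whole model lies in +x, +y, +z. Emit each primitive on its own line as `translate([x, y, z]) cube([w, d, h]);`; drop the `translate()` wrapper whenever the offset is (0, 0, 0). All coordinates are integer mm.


translate([0, 0, 397]) cube([1694, 378, 37]);
cube([46, 46, 397]);
translate([0, 332, 0]) cube([46, 46, 397]);
translate([1648, 0, 0]) cube([46, 46, 397]);
translate([1648, 332, 0]) cube([46, 46, 397]);


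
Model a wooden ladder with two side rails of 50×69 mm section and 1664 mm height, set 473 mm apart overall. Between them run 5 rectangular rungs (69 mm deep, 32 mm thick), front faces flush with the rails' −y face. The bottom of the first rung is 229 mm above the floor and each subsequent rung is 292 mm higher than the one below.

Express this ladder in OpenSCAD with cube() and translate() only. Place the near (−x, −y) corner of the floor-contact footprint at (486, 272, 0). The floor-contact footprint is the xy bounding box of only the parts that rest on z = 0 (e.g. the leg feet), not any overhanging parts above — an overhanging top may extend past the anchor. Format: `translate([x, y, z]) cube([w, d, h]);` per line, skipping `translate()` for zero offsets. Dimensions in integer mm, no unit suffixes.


translate([486, 272, 0]) cube([50, 69, 1664]);
translate([909, 272, 0]) cube([50, 69, 1664]);
translate([536, 272, 229]) cube([373, 69, 32]);
translate([536, 272, 521]) cube([373, 69, 32]);
translate([536, 272, 813]) cube([373, 69, 32]);
translate([536, 272, 1105]) cube([373, 69, 32]);
translate([536, 272, 1397]) cube([373, 69, 32]);


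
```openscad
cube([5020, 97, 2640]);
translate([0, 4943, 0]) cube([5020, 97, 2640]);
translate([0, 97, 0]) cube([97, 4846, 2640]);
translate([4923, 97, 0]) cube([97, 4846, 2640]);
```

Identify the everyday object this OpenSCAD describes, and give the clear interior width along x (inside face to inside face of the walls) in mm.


A house (or room) frame. The interior width is 4826 mm.

Four 2640 mm walls enclosing a rectangle with no floor or roof — a room or house frame. Outside width is 5020 mm and wall thickness is 97 mm, so the interior width is 5020 − 2 × 97 = 4826 mm.


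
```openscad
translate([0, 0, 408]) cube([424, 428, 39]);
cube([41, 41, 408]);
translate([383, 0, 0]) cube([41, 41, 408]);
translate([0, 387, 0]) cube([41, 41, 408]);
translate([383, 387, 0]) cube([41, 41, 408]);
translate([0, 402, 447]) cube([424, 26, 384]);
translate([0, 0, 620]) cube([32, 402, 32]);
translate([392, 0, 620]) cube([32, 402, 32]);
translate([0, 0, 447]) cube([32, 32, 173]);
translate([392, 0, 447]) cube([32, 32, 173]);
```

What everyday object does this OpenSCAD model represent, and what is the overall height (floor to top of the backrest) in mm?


A chair. The overall height is 831 mm.

A slab on four corner posts with a tall panel at the back — a chair. The seat slab sits at z = 408 with thickness 39, and the 384 mm backrest starts at the seat top, so the overall height is 408 + 39 + 384 = 831 mm.


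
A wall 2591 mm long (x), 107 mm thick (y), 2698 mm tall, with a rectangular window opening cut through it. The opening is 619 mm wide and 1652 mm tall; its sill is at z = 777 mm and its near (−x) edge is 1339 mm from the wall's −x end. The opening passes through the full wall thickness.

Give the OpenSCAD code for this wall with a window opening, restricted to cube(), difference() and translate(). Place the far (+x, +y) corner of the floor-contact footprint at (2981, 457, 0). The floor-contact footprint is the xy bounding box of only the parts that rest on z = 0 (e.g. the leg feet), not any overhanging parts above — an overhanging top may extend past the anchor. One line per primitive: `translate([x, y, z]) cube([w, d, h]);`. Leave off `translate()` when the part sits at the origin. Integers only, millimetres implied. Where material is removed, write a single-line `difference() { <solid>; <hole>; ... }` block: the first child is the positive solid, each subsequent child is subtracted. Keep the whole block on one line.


difference() { translate([390, 350, 0]) cube([2591, 107, 2698]); translate([1729, 350, 777]) cube([619, 107, 1652]); }


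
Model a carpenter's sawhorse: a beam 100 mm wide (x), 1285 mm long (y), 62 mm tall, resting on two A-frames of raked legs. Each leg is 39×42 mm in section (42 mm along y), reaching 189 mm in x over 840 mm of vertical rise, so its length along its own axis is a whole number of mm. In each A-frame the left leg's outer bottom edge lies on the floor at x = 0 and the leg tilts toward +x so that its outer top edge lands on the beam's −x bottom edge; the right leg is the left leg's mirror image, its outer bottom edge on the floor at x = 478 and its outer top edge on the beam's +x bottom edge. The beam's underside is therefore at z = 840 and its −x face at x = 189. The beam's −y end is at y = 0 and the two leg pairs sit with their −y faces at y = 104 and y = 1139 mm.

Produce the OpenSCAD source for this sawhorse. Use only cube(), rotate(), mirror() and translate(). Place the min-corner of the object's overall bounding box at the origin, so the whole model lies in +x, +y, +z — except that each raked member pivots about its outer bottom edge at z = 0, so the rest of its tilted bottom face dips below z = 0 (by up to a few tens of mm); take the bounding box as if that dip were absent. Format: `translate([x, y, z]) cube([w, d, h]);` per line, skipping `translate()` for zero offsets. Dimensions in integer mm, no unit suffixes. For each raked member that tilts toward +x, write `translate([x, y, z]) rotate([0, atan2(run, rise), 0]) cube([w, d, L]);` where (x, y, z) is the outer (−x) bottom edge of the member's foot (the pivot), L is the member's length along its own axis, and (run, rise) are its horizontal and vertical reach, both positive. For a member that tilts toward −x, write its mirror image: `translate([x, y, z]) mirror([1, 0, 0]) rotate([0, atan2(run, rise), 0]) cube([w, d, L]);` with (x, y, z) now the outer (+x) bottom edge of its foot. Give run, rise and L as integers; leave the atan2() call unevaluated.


// leg length = √(189² + 840²) = 861
// right-leg outer foot x = 2·189 + 100 = 478
// beam min-corner = (189, 0, 840)
translate([189, 0, 840]) cube([100, 1285, 62]);
translate([0, 104, 0]) rotate([0, atan2(189, 840), 0]) cube([39, 42, 861]);
translate([478, 104, 0]) mirror([1, 0, 0]) rotate([0, atan2(189, 840), 0]) cube([39, 42, 861]);
translate([0, 1139, 0]) rotate([0, atan2(189, 840), 0]) cube([39, 42, 861]);
translate([478, 1139, 0]) mirror([1, 0, 0]) rotate([0, atan2(189, 840), 0]) cube([39, 42, 861]);


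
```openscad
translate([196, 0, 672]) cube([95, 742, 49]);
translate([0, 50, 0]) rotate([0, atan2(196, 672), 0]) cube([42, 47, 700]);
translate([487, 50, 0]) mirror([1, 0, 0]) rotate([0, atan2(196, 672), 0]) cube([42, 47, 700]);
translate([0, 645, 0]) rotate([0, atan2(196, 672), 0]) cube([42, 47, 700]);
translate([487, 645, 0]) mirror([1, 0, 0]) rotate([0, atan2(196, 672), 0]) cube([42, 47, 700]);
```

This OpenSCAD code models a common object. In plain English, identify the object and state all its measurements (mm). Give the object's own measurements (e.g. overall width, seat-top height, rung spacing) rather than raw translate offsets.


A sawhorse. A 95×742×49 mm beam (x, y, z) sits on two A-frame leg pairs. Each pair is two raked legs of 42×47 mm section (47 mm along y) splaying symmetrically in x. Each leg rises 672 mm vertically over 196 mm of horizontal reach and is 700 mm long along its own axis. Every leg's outer bottom edge rests on the floor and its outer top edge meets a bottom edge of the beam — the left legs (tilting toward +x) meet the beam's −x bottom edge, the right legs (their mirror images, tilting toward −x) meet its +x bottom edge — so the leg tops tuck under the beam, the beam's underside is 672 mm above the floor, and the feet are 487 mm apart outside-to-outside with the beam centred between them. The two leg pairs are set in 50 mm from either end of the beam.


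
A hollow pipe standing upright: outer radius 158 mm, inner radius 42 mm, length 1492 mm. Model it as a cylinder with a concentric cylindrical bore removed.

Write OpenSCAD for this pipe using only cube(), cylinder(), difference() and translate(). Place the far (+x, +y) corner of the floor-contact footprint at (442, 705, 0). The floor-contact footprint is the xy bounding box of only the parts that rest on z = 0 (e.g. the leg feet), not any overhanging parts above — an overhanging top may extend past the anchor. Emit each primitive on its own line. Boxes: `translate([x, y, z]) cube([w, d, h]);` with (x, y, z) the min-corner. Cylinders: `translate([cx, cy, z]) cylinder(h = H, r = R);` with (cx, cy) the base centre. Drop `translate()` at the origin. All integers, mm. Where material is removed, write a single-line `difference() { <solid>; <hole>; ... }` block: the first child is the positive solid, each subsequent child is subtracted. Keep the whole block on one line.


difference() { translate([284, 547, 0]) cylinder(h = 1492, r = 158); translate([284, 547, 0]) cylinder(h = 1492, r = 42); }


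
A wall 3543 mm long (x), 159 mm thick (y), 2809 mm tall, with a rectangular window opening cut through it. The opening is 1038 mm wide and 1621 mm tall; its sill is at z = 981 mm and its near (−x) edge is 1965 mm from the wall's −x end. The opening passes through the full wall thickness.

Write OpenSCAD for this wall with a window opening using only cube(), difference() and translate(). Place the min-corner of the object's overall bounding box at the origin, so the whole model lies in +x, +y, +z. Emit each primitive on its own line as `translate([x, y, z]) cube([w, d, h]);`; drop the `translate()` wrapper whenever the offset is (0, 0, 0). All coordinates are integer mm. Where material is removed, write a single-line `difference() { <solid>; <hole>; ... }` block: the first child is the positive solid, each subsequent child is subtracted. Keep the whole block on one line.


difference() { cube([3543, 159, 2809]); translate([1965, 0, 981]) cube([1038, 159, 1621]); }


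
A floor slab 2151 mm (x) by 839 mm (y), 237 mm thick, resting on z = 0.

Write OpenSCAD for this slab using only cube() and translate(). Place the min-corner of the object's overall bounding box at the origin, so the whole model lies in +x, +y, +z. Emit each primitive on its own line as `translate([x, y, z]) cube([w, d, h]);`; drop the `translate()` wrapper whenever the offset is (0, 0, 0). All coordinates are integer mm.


cube([2151, 839, 237]);


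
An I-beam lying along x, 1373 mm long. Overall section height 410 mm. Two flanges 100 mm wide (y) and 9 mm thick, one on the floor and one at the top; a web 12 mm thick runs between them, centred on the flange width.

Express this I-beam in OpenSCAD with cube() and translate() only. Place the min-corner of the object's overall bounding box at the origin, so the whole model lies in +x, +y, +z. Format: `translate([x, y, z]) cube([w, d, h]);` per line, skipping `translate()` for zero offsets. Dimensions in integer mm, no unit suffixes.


cube([1373, 100, 9]);
translate([0, 44, 9]) cube([1373, 12, 392]);
translate([0, 0, 401]) cube([1373, 100, 9]);


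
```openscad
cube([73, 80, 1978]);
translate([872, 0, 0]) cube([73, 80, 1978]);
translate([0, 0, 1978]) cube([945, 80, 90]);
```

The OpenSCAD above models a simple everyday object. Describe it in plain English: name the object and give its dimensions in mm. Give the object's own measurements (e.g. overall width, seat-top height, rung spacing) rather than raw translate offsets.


A door frame. The clear opening is 799 mm wide and 1978 mm high. Two 73 mm wide jambs, 80 mm deep, stand either side of the opening from the floor to the top of the opening. A 90 mm thick head sits across the top of both jambs, spanning the full outside width of the frame.


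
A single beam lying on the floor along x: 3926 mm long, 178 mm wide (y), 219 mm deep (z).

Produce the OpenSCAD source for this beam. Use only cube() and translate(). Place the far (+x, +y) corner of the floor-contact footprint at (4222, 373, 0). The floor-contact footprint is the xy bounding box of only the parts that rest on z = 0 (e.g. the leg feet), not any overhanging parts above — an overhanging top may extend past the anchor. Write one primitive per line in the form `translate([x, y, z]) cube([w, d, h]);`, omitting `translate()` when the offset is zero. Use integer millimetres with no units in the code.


translate([296, 195, 0]) cube([3926, 178, 219]);


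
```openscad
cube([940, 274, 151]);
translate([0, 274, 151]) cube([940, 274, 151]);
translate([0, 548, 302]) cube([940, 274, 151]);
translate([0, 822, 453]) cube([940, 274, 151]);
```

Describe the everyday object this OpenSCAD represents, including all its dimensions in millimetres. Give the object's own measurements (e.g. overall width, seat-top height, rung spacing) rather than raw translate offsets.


A straight staircase of 4 solid steps. Each step is 940 mm wide (x), 274 mm deep (y, the going) and 151 mm tall (the rise). The first step rests on the floor; each subsequent step sits one going further in +y and one rise higher in +z, directly behind and above the previous step with no overlap.


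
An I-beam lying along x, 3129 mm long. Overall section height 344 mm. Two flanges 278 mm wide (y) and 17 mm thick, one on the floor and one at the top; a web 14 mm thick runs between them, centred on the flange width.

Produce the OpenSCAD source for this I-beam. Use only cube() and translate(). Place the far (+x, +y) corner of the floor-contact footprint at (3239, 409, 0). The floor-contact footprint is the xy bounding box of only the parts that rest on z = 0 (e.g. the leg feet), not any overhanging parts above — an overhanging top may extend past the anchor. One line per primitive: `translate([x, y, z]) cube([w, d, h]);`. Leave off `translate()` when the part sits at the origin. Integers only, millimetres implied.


translate([110, 131, 0]) cube([3129, 278, 17]);
translate([110, 263, 17]) cube([3129, 14, 310]);
translate([110, 131, 327]) cube([3129, 278, 17]);


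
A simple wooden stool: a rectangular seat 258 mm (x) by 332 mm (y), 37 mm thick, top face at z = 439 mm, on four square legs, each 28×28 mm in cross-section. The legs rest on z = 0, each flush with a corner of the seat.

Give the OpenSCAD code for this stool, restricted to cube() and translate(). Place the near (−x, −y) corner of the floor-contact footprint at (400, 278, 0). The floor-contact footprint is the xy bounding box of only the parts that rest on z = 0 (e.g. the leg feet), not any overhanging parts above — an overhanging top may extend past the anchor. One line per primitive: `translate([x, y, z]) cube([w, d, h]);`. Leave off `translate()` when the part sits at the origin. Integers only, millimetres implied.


translate([400, 278, 402]) cube([258, 332, 37]);
translate([400, 278, 0]) cube([28, 28, 402]);
translate([630, 278, 0]) cube([28, 28, 402]);
translate([400, 582, 0]) cube([28, 28, 402]);
translate([630, 582, 0]) cube([28, 28, 402]);


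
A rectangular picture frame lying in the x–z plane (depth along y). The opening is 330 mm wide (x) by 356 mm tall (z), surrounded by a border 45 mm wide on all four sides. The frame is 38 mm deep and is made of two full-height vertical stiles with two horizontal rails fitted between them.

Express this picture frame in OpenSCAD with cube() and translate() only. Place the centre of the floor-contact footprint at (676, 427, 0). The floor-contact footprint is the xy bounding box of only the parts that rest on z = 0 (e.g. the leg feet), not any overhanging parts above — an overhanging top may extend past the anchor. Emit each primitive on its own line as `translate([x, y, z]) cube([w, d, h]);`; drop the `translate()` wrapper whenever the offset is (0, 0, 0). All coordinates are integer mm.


translate([466, 408, 0]) cube([45, 38, 446]);
translate([841, 408, 0]) cube([45, 38, 446]);
translate([511, 408, 0]) cube([330, 38, 45]);
translate([511, 408, 401]) cube([330, 38, 45]);


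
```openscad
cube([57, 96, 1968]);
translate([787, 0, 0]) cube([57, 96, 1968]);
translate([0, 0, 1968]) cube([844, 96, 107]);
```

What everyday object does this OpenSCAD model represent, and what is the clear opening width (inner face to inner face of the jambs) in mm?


A door frame. The clear opening width is 730 mm.

Two 1968 mm tall posts with a header on top — a door frame. The left jamb is 57 mm wide at x = 0; the right jamb starts at x = 787. The clear opening is 787 − 57 = 730 mm.


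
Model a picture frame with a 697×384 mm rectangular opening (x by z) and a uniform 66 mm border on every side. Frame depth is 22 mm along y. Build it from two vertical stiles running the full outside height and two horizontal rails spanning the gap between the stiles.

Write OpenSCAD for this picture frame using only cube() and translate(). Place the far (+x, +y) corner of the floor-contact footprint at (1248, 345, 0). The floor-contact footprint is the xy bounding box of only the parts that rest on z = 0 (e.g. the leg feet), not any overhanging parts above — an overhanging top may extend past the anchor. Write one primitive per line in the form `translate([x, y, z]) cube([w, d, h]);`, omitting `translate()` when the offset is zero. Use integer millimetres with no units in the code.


translate([419, 323, 0]) cube([66, 22, 516]);
translate([1182, 323, 0]) cube([66, 22, 516]);
translate([485, 323, 0]) cube([697, 22, 66]);
translate([485, 323, 450]) cube([697, 22, 66]);


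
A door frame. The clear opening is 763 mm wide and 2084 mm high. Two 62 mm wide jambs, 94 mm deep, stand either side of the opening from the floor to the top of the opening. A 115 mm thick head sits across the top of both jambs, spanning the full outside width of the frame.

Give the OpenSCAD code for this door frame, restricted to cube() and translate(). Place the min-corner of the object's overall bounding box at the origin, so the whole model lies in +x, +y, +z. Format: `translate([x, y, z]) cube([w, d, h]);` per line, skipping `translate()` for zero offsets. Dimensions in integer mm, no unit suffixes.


cube([62, 94, 2084]);
translate([825, 0, 0]) cube([62, 94, 2084]);
translate([0, 0, 2084]) cube([887, 94, 115]);


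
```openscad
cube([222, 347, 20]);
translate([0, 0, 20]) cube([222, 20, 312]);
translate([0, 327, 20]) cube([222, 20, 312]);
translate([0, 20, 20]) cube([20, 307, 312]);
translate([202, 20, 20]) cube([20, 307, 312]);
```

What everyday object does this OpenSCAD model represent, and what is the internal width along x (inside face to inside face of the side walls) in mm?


An open box. The internal width is 182 mm.

A 222×347 base slab with four walls standing on it — an open box. The base is 222 mm wide and the walls are 20 mm thick, so the internal width is 222 − 2 × 20 = 182 mm.


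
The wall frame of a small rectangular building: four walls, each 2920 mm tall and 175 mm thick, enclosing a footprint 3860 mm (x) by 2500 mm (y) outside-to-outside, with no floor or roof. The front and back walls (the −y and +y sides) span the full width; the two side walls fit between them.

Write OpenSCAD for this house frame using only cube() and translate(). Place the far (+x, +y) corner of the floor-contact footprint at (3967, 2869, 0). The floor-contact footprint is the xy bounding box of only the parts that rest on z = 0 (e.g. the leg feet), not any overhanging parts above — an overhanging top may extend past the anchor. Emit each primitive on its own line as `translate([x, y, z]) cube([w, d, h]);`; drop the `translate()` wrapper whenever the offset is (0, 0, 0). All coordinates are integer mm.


translate([107, 369, 0]) cube([3860, 175, 2920]);
translate([107, 2694, 0]) cube([3860, 175, 2920]);
translate([107, 544, 0]) cube([175, 2150, 2920]);
translate([3792, 544, 0]) cube([175, 2150, 2920]);


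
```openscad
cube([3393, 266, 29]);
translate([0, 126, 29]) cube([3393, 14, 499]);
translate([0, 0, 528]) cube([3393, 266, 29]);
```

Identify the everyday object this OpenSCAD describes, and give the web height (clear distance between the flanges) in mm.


An I-beam. The web height is 499 mm.

Two wide flanges with a thin centred web — an I-beam. Overall 557 mm minus two 29 mm flanges gives a web of 557 − 2·29 = 499 mm.


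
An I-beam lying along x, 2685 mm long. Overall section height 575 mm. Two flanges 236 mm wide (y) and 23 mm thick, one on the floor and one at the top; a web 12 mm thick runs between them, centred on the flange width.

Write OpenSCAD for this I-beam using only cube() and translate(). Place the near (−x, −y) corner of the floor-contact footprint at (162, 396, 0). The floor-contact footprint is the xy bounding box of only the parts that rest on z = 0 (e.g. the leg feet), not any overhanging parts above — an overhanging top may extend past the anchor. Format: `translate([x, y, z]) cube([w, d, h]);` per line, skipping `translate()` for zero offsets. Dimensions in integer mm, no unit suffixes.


translate([162, 396, 0]) cube([2685, 236, 23]);
translate([162, 508, 23]) cube([2685, 12, 529]);
translate([162, 396, 552]) cube([2685, 236, 23]);


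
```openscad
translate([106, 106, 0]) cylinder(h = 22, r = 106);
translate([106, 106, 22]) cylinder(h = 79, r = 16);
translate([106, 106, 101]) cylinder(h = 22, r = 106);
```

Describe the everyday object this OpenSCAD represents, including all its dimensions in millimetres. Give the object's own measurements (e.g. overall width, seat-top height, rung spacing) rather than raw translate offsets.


A spool: two coaxial disc flanges of radius 106 mm and thickness 22 mm, joined by a core cylinder of radius 16 mm and height 79 mm. The lower flange rests on z = 0 and the three cylinders share a vertical axis.


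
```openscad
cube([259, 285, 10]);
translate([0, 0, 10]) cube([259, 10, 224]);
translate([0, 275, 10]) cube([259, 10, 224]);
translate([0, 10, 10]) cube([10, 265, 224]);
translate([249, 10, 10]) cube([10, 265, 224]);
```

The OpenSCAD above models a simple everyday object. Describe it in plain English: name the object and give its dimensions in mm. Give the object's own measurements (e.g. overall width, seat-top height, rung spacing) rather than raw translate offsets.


An open-topped rectangular box: outside dimensions 259×285×234 mm, with a uniform wall and base thickness of 10 mm. The base is a full 259×285 slab on the floor; four walls sit on top of the base. The front and back walls (the −y and +y sides) span the full width; the two side walls fit between them.


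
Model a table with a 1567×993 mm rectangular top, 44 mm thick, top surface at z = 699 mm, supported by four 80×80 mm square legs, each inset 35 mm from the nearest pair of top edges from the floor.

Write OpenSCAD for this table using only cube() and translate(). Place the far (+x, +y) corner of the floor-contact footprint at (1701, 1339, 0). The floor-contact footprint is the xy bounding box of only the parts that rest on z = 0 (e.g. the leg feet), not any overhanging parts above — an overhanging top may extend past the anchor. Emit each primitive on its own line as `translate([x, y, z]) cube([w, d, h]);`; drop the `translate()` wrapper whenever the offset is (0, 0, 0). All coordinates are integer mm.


translate([169, 381, 655]) cube([1567, 993, 44]);
translate([204, 416, 0]) cube([80, 80, 655]);
translate([1621, 416, 0]) cube([80, 80, 655]);
translate([204, 1259, 0]) cube([80, 80, 655]);
translate([1621, 1259, 0]) cube([80, 80, 655]);


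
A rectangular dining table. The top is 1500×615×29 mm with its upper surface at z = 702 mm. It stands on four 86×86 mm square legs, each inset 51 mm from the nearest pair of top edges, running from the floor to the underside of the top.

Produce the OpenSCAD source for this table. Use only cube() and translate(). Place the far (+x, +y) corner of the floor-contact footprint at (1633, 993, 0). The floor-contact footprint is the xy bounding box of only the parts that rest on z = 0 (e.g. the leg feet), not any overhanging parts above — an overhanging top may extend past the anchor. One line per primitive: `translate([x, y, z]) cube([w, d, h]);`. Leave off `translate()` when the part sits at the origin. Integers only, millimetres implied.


// leg_h = 702 - 29 = 673
translate([184, 429, 673]) cube([1500, 615, 29]);
translate([235, 480, 0]) cube([86, 86, 673]);
translate([1547, 480, 0]) cube([86, 86, 673]);
translate([235, 907, 0]) cube([86, 86, 673]);
translate([1547, 907, 0]) cube([86, 86, 673]);


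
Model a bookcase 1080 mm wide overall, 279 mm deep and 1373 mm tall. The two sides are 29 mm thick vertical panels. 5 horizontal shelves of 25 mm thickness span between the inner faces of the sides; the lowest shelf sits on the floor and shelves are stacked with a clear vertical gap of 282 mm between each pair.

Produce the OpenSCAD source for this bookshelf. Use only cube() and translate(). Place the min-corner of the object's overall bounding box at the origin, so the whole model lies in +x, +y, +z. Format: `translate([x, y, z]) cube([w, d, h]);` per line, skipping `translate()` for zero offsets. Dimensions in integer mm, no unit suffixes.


cube([29, 279, 1373]);
translate([1051, 0, 0]) cube([29, 279, 1373]);
translate([29, 0, 0]) cube([1022, 279, 25]);
translate([29, 0, 307]) cube([1022, 279, 25]);
translate([29, 0, 614]) cube([1022, 279, 25]);
translate([29, 0, 921]) cube([1022, 279, 25]);
translate([29, 0, 1228]) cube([1022, 279, 25]);


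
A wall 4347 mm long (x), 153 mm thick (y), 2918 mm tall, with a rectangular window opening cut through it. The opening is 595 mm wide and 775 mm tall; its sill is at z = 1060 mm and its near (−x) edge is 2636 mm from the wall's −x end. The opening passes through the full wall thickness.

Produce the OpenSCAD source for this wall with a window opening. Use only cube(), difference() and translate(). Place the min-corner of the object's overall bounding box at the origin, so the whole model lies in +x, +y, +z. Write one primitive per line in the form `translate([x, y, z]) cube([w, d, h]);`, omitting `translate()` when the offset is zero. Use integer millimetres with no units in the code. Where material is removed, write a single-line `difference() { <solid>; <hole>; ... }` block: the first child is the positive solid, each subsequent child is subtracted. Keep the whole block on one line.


difference() { cube([4347, 153, 2918]); translate([2636, 0, 1060]) cube([595, 153, 775]); }


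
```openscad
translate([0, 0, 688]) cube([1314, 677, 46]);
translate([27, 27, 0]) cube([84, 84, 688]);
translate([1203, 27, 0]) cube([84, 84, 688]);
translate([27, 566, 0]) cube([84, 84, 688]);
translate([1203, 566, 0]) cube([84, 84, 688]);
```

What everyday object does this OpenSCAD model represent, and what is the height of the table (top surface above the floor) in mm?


A table. The table height is 734 mm.

A 1314×677×46 slab sits at z = 688 on four 84 mm square posts — a table. The top surface is at 688 + 46 = 734 mm.
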